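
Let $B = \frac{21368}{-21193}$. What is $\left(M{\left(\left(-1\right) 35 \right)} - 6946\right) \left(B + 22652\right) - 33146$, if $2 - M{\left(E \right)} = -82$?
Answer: $- \frac{3294753878594}{21193} \approx -1.5546 \cdot 10^{8}$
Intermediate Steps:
$B = - \frac{21368}{21193}$ ($B = 21368 \left(- \frac{1}{21193}\right) = - \frac{21368}{21193} \approx -1.0083$)
$M{\left(E \right)} = 84$ ($M{\left(E \right)} = 2 - -82 = 2 + 82 = 84$)
$\left(M{\left(\left(-1\right) 35 \right)} - 6946\right) \left(B + 22652\right) - 33146 = \left(84 - 6946\right) \left(- \frac{21368}{21193} + 22652\right) - 33146 = \left(-6862\right) \frac{480042468}{21193} - 33146 = - \frac{3294051415416}{21193} - 33146 = - \frac{3294753878594}{21193}$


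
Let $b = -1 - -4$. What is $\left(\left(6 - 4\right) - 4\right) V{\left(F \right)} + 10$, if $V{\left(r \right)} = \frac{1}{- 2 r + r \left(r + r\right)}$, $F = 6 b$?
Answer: $\frac{3059}{306} \approx 9.9967$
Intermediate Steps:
$b = 3$ ($b = -1 + 4 = 3$)
$F = 18$ ($F = 6 \cdot 3 = 18$)
$V{\left(r \right)} = \frac{1}{- 2 r + 2 r^{2}}$ ($V{\left(r \right)} = \frac{1}{- 2 r + r 2 r} = \frac{1}{- 2 r + 2 r^{2}}$)
$\left(\left(6 - 4\right) - 4\right) V{\left(F \right)} + 10 = \left(\left(6 - 4\right) - 4\right) \frac{1}{2 \cdot 18 \left(-1 + 18\right)} + 10 = \left(2 - 4\right) \frac{1}{2} \cdot \frac{1}{18} \cdot \frac{1}{17} + 10 = - 2 \cdot \frac{1}{2} \cdot \frac{1}{18} \cdot \frac{1}{17} + 10 = \left(-2\right) \frac{1}{612} + 10 = - \frac{1}{306} + 10 = \frac{3059}{306}$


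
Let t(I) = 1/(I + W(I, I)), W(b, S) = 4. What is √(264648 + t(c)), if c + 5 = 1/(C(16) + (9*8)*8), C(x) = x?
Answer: 2*√23109042054/591 ≈ 514.44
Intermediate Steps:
c = -2959/592 (c = -5 + 1/(16 + (9*8)*8) = -5 + 1/(16 + 72*8) = -5 + 1/(16 + 576) = -5 + 1/592 = -2959/592 ≈ -4.9983)
t(I) = 1/(4 + I) (t(I) = 1/(I + 4) = 1/(4 + I))
√(264648 + t(c)) = √(264648 + 1/(4 - 2959/592)) = √(264648 + 1/(-591/592)) = √(264648 - 592/591) = √(156406376/591) = 2*√23109042054/591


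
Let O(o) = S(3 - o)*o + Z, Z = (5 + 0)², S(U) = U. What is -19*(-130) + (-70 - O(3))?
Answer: 2375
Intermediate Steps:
Z = 25 (Z = 5² = 25)
O(o) = 25 + o*(3 - o) (O(o) = (3 - o)*o + 25 = o*(3 - o) + 25 = 25 + o*(3 - o))
-19*(-130) + (-70 - O(3)) = -19*(-130) + (-70 - (25 - 1*3*(-3 + 3))) = 2470 + (-70 - (25 - 1*3*0)) = 2470 + (-70 - (25 + 0)) = 2470 + (-70 - 1*25) = 2470 + (-70 - 25) = 2470 - 95 = 2375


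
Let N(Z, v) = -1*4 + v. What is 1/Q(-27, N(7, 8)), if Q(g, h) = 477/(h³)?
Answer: 64/477 ≈ 0.13417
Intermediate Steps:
N(Z, v) = -4 + v
Q(g, h) = 477/h³
1/Q(-27, N(7, 8)) = 1/(477/(-4 + 8)³) = 1/(477/4³) = 1/(477*(1/64)) = 1/(477/64) = 64/477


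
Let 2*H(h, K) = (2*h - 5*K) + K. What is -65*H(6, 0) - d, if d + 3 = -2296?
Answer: 1909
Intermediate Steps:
H(h, K) = h - 2*K (H(h, K) = ((2*h - 5*K) + K)/2 = ((-5*K + 2*h) + K)/2 = (-4*K + 2*h)/2 = h - 2*K)
d = -2299 (d = -3 - 2296 = -2299)
-65*H(6, 0) - d = -65*(6 - 2*0) - 1*(-2299) = -65*(6 + 0) + 2299 = -65*6 + 2299 = -390 + 2299 = 1909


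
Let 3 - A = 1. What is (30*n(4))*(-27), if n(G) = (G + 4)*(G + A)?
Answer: -38880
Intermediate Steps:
A = 2 (A = 3 - 1*1 = 3 - 1 = 2)
n(G) = (2 + G)*(4 + G) (n(G) = (G + 4)*(G + 2) = (4 + G)*(2 + G) = (2 + G)*(4 + G))
(30*n(4))*(-27) = (30*(8 + 4² + 6*4))*(-27) = (30*(8 + 16 + 24))*(-27) = (30*48)*(-27) = 1440*(-27) = -38880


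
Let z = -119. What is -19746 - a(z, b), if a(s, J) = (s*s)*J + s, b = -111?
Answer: 1552244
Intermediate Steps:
a(s, J) = s + J*s² (a(s, J) = s²*J + s = J*s² + s = s + J*s²)
-19746 - a(z, b) = -19746 - (-119)*(1 - 111*(-119)) = -19746 - (-119)*(1 + 13209) = -19746 - (-119)*13210 = -19746 - 1*(-1571990) = -19746 + 1571990 = 1552244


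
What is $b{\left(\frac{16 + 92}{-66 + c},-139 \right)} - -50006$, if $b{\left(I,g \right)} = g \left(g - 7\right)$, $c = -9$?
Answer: $70300$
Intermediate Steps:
$b{\left(I,g \right)} = g \left(-7 + g\right)$
$b{\left(\frac{16 + 92}{-66 + c},-139 \right)} - -50006 = - 139 \left(-7 - 139\right) - -50006 = \left(-139\right) \left(-146\right) + 50006 = 20294 + 50006 = 70300$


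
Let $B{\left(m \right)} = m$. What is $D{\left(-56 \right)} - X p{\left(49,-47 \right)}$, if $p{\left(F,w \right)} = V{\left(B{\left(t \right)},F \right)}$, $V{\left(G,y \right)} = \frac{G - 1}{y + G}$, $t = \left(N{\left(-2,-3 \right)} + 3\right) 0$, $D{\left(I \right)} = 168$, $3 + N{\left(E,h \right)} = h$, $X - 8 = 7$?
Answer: $\frac{8247}{49} \approx 168.31$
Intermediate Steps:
$X = 15$ ($X = 8 + 7 = 15$)
$N{\left(E,h \right)} = -3 + h$
$t = 0$ ($t = \left(\left(-3 - 3\right) + 3\right) 0 = \left(-6 + 3\right) 0 = \left(-3\right) 0 = 0$)
$V{\left(G,y \right)} = \frac{-1 + G}{G + y}$
$p{\left(F,w \right)} = - \frac{1}{F}$ ($p{\left(F,w \right)} = \frac{-1 + 0}{0 + F} = \frac{1}{F} \left(-1\right) = - \frac{1}{F}$)
$D{\left(-56 \right)} - X p{\left(49,-47 \right)} = 168 - 15 \left(- \frac{1}{49}\right) = 168 - - \frac{15}{49} = 168 + \frac{15}{49} = \frac{8247}{49}$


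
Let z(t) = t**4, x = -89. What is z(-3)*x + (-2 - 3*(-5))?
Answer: -7196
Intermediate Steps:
z(-3)*x + (-2 - 3*(-5)) = (-3)**4*(-89) + (-2 - 3*(-5)) = 81*(-89) + (-2 + 15) = -7209 + 13 = -7196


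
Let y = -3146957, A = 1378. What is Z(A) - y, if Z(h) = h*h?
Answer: 5045841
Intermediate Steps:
Z(h) = h²
Z(A) - y = 1378² - 1*(-3146957) = 1898884 + 3146957 = 5045841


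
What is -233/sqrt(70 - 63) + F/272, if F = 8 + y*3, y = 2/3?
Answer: 5/136 - 233*sqrt(7)/7 ≈ -88.029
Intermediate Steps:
y = 2/3 (y = 2*(1/3) = 2/3 ≈ 0.66667)
F = 10 (F = 8 + (2/3)*3 = 8 + 2 = 10)
-233/sqrt(70 - 63) + F/272 = -233/sqrt(70 - 63) + 10/272 = -233*sqrt(7)/7 + 10*(1/272) = -233*sqrt(7)/7 + 5/136 = 5/136 - 233*sqrt(7)/7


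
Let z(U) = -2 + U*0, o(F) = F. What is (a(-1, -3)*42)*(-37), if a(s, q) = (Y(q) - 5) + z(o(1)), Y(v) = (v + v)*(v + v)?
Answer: -45066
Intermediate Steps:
z(U) = -2 (z(U) = -2 + 0 = -2)
Y(v) = 4*v**2 (Y(v) = (2*v)*(2*v) = 4*v**2)
a(s, q) = -7 + 4*q**2 (a(s, q) = (4*q**2 - 5) - 2 = (-5 + 4*q**2) - 2 = -7 + 4*q**2)
(a(-1, -3)*42)*(-37) = ((-7 + 4*(-3)**2)*42)*(-37) = ((-7 + 4*9)*42)*(-37) = ((-7 + 36)*42)*(-37) = (29*42)*(-37) = 1218*(-37) = -45066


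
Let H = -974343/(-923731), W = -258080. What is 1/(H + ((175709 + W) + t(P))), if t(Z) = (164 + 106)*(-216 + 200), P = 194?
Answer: -923731/80078189778 ≈ -1.1535e-5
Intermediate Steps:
t(Z) = -4320 (t(Z) = 270*(-16) = -4320)
H = 974343/923731 (H = -974343*(-1/923731) = 974343/923731 ≈ 1.0548)
1/(H + ((175709 + W) + t(P))) = 1/(974343/923731 + ((175709 - 258080) - 4320)) = 1/(974343/923731 + (-82371 - 4320)) = 1/(974343/923731 - 86691) = 1/(-80078189778/923731) = -923731/80078189778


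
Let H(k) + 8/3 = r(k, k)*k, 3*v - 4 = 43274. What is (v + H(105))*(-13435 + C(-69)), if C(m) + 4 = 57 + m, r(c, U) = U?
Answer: -1026916595/3 ≈ -3.4231e+8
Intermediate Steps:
v = 14426 (v = 4/3 + (⅓)*43274 = 4/3 + 43274/3 = 14426)
H(k) = -8/3 + k² (H(k) = -8/3 + k*k = -8/3 + k²)
C(m) = 53 + m (C(m) = -4 + (57 + m) = 53 + m)
(v + H(105))*(-13435 + C(-69)) = (14426 + (-8/3 + 105²))*(-13435 + (53 - 69)) = (14426 + (-8/3 + 11025))*(-13435 - 16) = (14426 + 33067/3)*(-13451) = (76345/3)*(-13451) = -1026916595/3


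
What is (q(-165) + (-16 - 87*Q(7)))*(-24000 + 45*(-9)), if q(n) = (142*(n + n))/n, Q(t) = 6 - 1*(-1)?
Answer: 8322105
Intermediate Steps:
Q(t) = 7 (Q(t) = 6 + 1 = 7)
q(n) = 284 (q(n) = (142*(2*n))/n = (284*n)/n = 284)
(q(-165) + (-16 - 87*Q(7)))*(-24000 + 45*(-9)) = (284 + (-16 - 87*7))*(-24000 + 45*(-9)) = (284 + (-16 - 609))*(-24000 - 405) = (284 - 625)*(-24405) = -341*(-24405) = 8322105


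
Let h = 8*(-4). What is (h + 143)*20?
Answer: 2220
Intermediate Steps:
h = -32
(h + 143)*20 = (-32 + 143)*20 = 111*20 = 2220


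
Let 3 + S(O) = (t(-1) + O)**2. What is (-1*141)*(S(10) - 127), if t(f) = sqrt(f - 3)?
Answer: 4794 - 5640*I ≈ 4794.0 - 5640.0*I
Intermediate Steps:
t(f) = sqrt(-3 + f)
S(O) = -3 + (O + 2*I)**2 (S(O) = -3 + (sqrt(-3 - 1) + O)**2 = -3 + (sqrt(-4) + O)**2 = -3 + (2*I + O)**2 = -3 + (O + 2*I)**2)
(-1*141)*(S(10) - 127) = (-1*141)*((-3 + (10 + 2*I)**2) - 127) = -141*(-130 + (10 + 2*I)**2) = 18330 - 141*(10 + 2*I)**2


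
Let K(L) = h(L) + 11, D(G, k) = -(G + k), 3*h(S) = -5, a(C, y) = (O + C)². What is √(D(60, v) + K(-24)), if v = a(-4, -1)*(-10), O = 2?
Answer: 4*I*√6/3 ≈ 3.266*I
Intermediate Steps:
a(C, y) = (2 + C)²
h(S) = -5/3 (h(S) = (⅓)*(-5) = -5/3)
v = -40 (v = (2 - 4)²*(-10) = (-2)²*(-10) = 4*(-10) = -40)
D(G, k) = -G - k
K(L) = 28/3 (K(L) = -5/3 + 11 = 28/3)
√(D(60, v) + K(-24)) = √((-1*60 - 1*(-40)) + 28/3) = √((-60 + 40) + 28/3) = √(-20 + 28/3) = √(-32/3) = 4*I*√6/3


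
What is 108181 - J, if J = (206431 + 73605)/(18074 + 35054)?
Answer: 1436790033/13282 ≈ 1.0818e+5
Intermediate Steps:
J = 70009/13282 (J = 280036/53128 = 280036*(1/53128) = 70009/13282 ≈ 5.2710)
108181 - J = 108181 - 1*70009/13282 = 108181 - 70009/13282 = 1436790033/13282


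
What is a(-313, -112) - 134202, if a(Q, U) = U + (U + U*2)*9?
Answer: -137338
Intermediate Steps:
a(Q, U) = 28*U (a(Q, U) = U + (U + 2*U)*9 = U + (3*U)*9 = U + 27*U = 28*U)
a(-313, -112) - 134202 = 28*(-112) - 134202 = -3136 - 134202 = -137338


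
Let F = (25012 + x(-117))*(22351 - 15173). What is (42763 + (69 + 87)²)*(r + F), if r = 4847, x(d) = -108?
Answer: 11995003663141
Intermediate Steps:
F = 178760912 (F = (25012 - 108)*(22351 - 15173) = 24904*7178 = 178760912)
(42763 + (69 + 87)²)*(r + F) = (42763 + (69 + 87)²)*(4847 + 178760912) = (42763 + 156²)*178765759 = (42763 + 24336)*178765759 = 67099*178765759 = 11995003663141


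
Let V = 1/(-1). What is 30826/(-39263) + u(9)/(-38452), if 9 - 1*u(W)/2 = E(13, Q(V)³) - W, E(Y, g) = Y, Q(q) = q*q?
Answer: -592856991/754870438 ≈ -0.78538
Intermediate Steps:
V = -1
Q(q) = q²
u(W) = -8 + 2*W (u(W) = 18 - 2*(13 - W) = 18 + (-26 + 2*W) = -8 + 2*W)
30826/(-39263) + u(9)/(-38452) = 30826/(-39263) + (-8 + 2*9)/(-38452) = 30826*(-1/39263) + (-8 + 18)*(-1/38452) = -30826/39263 + 10*(-1/38452) = -30826/39263 - 5/19226 = -592856991/754870438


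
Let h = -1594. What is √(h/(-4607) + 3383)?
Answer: 5*√2872386181/4607 ≈ 58.167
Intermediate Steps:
√(h/(-4607) + 3383) = √(-1594/(-4607) + 3383) = √(-1594*(-1/4607) + 3383) = √(1594/4607 + 3383) = √(15587075/4607) = 5*√2872386181/4607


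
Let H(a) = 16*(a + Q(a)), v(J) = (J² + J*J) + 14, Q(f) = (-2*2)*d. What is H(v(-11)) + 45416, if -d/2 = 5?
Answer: 50152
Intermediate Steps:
d = -10 (d = -2*5 = -10)
Q(f) = 40 (Q(f) = -2*2*(-10) = -4*(-10) = 40)
v(J) = 14 + 2*J² (v(J) = (J² + J²) + 14 = 2*J² + 14 = 14 + 2*J²)
H(a) = 640 + 16*a (H(a) = 16*(a + 40) = 16*(40 + a) = 640 + 16*a)
H(v(-11)) + 45416 = (640 + 16*(14 + 2*(-11)²)) + 45416 = (640 + 16*(14 + 2*121)) + 45416 = (640 + 16*(14 + 242)) + 45416 = (640 + 16*256) + 45416 = (640 + 4096) + 45416 = 4736 + 45416 = 50152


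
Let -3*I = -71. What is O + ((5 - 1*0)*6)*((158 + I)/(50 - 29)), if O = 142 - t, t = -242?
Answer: 13514/21 ≈ 643.52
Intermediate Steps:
I = 71/3 (I = -1/3*(-71) = 71/3 ≈ 23.667)
O = 384 (O = 142 - 1*(-242) = 142 + 242 = 384)
O + ((5 - 1*0)*6)*((158 + I)/(50 - 29)) = 384 + ((5 - 1*0)*6)*((158 + 71/3)/(50 - 29)) = 384 + ((5 + 0)*6)*((545/3)/21) = 384 + (5*6)*((545/3)*(1/21)) = 384 + 30*(545/63) = 384 + 5450/21 = 13514/21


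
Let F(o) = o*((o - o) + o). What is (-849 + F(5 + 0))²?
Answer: 678976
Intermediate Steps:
F(o) = o² (F(o) = o*(0 + o) = o*o = o²)
(-849 + F(5 + 0))² = (-849 + (5 + 0)²)² = (-849 + 5²)² = (-849 + 25)² = (-824)² = 678976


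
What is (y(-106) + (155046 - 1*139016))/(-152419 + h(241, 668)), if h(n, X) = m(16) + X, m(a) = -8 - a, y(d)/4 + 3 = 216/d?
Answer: -848522/8044075 ≈ -0.10548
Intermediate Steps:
y(d) = -12 + 864/d (y(d) = -12 + 4*(216/d) = -12 + 864/d)
h(n, X) = -24 + X (h(n, X) = (-8 - 1*16) + X = (-8 - 16) + X = -24 + X)
(y(-106) + (155046 - 1*139016))/(-152419 + h(241, 668)) = ((-12 + 864/(-106)) + (155046 - 1*139016))/(-152419 + (-24 + 668)) = ((-12 + 864*(-1/106)) + (155046 - 139016))/(-152419 + 644) = ((-12 - 432/53) + 16030)/(-151775) = (-1068/53 + 16030)*(-1/151775) = (848522/53)*(-1/151775) = -848522/8044075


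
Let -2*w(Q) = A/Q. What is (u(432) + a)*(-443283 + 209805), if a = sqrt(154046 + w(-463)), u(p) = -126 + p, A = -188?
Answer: -71444268 - 466956*sqrt(8255660863)/463 ≈ -1.6308e+8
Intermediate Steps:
w(Q) = 94/Q (w(Q) = -(-94)/Q = 94/Q)
a = 2*sqrt(8255660863)/463 (a = sqrt(154046 + 94/(-463)) = sqrt(154046 + 94*(-1/463)) = sqrt(154046 - 94/463) = sqrt(71323204/463) = 2*sqrt(8255660863)/463 ≈ 392.49)
(u(432) + a)*(-443283 + 209805) = ((-126 + 432) + 2*sqrt(8255660863)/463)*(-443283 + 209805) = (306 + 2*sqrt(8255660863)/463)*(-233478) = -71444268 - 466956*sqrt(8255660863)/463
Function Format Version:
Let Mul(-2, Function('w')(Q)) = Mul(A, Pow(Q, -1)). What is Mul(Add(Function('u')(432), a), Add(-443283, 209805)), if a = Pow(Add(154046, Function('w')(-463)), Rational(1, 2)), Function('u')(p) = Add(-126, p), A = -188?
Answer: Add(-71444268, Mul(Rational(-466956, 463), Pow(8255660863, Rational(1, 2)))) ≈ -1.6308e+8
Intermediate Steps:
Function('w')(Q) = Mul(94, Pow(Q, -1)) (Function('w')(Q) = Mul(Rational(-1, 2), Mul(-188, Pow(Q, -1))) = Mul(94, Pow(Q, -1)))
a = Mul(Rational(2, 463), Pow(8255660863, Rational(1, 2))) (a = Pow(Add(154046, Mul(94, Pow(-463, -1))), Rational(1, 2)) = Pow(Add(154046, Mul(94, Rational(-1, 463))), Rational(1, 2)) = Pow(Add(154046, Rational(-94, 463)), Rational(1, 2)) = Pow(Rational(71323204, 463), Rational(1, 2)) = Mul(Rational(2, 463), Pow(8255660863, Rational(1, 2))) ≈ 392.49)
Mul(Add(Function('u')(432), a), Add(-443283, 209805)) = Mul(Add(Add(-126, 432), Mul(Rational(2, 463), Pow(8255660863, Rational(1, 2)))), Add(-443283, 209805)) = Mul(Add(306, Mul(Rational(2, 463), Pow(8255660863, Rational(1, 2)))), -233478) = Add(-71444268, Mul(Rational(-466956, 463), Pow(8255660863, Rational(1, 2))))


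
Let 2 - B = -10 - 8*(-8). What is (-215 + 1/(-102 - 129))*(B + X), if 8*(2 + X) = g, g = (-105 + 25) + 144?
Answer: 2284636/231 ≈ 9890.2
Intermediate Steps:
g = 64 (g = -80 + 144 = 64)
B = -52 (B = 2 - (-10 - 8*(-8)) = 2 - (-10 + 64) = 2 - 1*54 = 2 - 54 = -52)
X = 6 (X = -2 + (1/8)*64 = -2 + 8 = 6)
(-215 + 1/(-102 - 129))*(B + X) = (-215 + 1/(-102 - 129))*(-52 + 6) = (-215 + 1/(-231))*(-46) = (-215 - 1/231)*(-46) = -49666/231*(-46) = 2284636/231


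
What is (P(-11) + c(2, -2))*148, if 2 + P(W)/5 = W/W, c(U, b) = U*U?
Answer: -148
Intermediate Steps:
c(U, b) = U²
P(W) = -5 (P(W) = -10 + 5*(W/W) = -10 + 5*1 = -10 + 5 = -5)
(P(-11) + c(2, -2))*148 = (-5 + 2²)*148 = (-5 + 4)*148 = -1*148 = -148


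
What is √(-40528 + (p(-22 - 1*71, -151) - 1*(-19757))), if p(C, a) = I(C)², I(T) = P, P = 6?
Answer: I*√20735 ≈ 144.0*I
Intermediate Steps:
I(T) = 6
p(C, a) = 36 (p(C, a) = 6² = 36)
√(-40528 + (p(-22 - 1*71, -151) - 1*(-19757))) = √(-40528 + (36 - 1*(-19757))) = √(-40528 + (36 + 19757)) = √(-40528 + 19793) = √(-20735) = I*√20735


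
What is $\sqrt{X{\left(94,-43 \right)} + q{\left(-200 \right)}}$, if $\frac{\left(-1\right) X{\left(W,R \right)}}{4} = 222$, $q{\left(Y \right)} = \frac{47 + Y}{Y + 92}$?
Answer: $\frac{i \sqrt{31917}}{6} \approx 29.776 i$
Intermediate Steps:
$q{\left(Y \right)} = \frac{47 + Y}{92 + Y}$
$X{\left(W,R \right)} = -888$ ($X{\left(W,R \right)} = \left(-4\right) 222 = -888$)
$\sqrt{X{\left(94,-43 \right)} + q{\left(-200 \right)}} = \sqrt{-888 + \frac{47 - 200}{92 - 200}} = \sqrt{-888 + \frac{1}{-108} \left(-153\right)} = \sqrt{-888 - - \frac{17}{12}} = \sqrt{-888 + \frac{17}{12}} = \sqrt{- \frac{10639}{12}} = \frac{i \sqrt{31917}}{6}$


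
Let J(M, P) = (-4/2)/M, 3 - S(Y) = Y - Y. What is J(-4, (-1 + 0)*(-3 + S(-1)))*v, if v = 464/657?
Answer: 232/657 ≈ 0.35312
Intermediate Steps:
S(Y) = 3 (S(Y) = 3 - (Y - Y) = 3 - 1*0 = 3 + 0 = 3)
J(M, P) = -2/M (J(M, P) = (-4*½)/M = -2/M)
v = 464/657 (v = 464*(1/657) = 464/657 ≈ 0.70624)
J(-4, (-1 + 0)*(-3 + S(-1)))*v = -2/(-4)*(464/657) = -2*(-¼)*(464/657) = (½)*(464/657) = 232/657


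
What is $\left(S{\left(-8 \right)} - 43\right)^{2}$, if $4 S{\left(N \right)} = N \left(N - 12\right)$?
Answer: $9$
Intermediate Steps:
$S{\left(N \right)} = \frac{N \left(-12 + N\right)}{4}$ ($S{\left(N \right)} = \frac{N \left(N - 12\right)}{4} = \frac{N \left(-12 + N\right)}{4}$)
$\left(S{\left(-8 \right)} - 43\right)^{2} = \left(\frac{1}{4} \left(-8\right) \left(-12 - 8\right) - 43\right)^{2} = \left(\frac{1}{4} \left(-8\right) \left(-20\right) - 43\right)^{2} = \left(40 - 43\right)^{2} = \left(-3\right)^{2} = 9$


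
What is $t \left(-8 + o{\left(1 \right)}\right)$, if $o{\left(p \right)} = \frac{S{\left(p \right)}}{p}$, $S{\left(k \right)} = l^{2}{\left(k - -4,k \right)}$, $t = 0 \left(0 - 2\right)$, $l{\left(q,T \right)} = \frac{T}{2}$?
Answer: $0$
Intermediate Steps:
$l{\left(q,T \right)} = \frac{T}{2}$ ($l{\left(q,T \right)} = T \frac{1}{2} = \frac{T}{2}$)
$t = 0$ ($t = 0 \left(-2\right) = 0$)
$S{\left(k \right)} = \frac{k^{2}}{4}$ ($S{\left(k \right)} = \left(\frac{k}{2}\right)^{2} = \frac{k^{2}}{4}$)
$o{\left(p \right)} = \frac{p}{4}$ ($o{\left(p \right)} = \frac{\frac{1}{4} p^{2}}{p} = \frac{p}{4}$)
$t \left(-8 + o{\left(1 \right)}\right) = 0 \left(-8 + \frac{1}{4} \cdot 1\right) = 0 \left(-8 + \frac{1}{4}\right) = 0 \left(- \frac{31}{4}\right) = 0$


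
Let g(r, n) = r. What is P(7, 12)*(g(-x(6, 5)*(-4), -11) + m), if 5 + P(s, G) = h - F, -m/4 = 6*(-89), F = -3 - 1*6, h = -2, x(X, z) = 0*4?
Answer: 4272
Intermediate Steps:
x(X, z) = 0
F = -9 (F = -3 - 6 = -9)
m = 2136 (m = -24*(-89) = -4*(-534) = 2136)
P(s, G) = 2 (P(s, G) = -5 + (-2 - 1*(-9)) = -5 + (-2 + 9) = -5 + 7 = 2)
P(7, 12)*(g(-x(6, 5)*(-4), -11) + m) = 2*(-1*0*(-4) + 2136) = 2*(0*(-4) + 2136) = 2*(0 + 2136) = 2*2136 = 4272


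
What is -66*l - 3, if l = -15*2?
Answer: 1977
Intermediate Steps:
l = -30
-66*l - 3 = -66*(-30) - 3 = 1980 - 3 = 1977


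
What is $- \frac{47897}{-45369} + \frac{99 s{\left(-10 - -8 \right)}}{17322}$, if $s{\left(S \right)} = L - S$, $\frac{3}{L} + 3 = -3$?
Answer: $\frac{557606087}{523921212} \approx 1.0643$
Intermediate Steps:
$L = - \frac{1}{2}$ ($L = \frac{3}{-3 - 3} = \frac{3}{-6} = 3 \left(- \frac{1}{6}\right) = - \frac{1}{2} \approx -0.5$)
$s{\left(S \right)} = - \frac{1}{2} - S$
$- \frac{47897}{-45369} + \frac{99 s{\left(-10 - -8 \right)}}{17322} = - \frac{47897}{-45369} + \frac{99 \left(- \frac{1}{2} - \left(-10 - -8\right)\right)}{17322} = \left(-47897\right) \left(- \frac{1}{45369}\right) + 99 \left(- \frac{1}{2} - \left(-10 + 8\right)\right) \frac{1}{17322} = \frac{47897}{45369} + 99 \left(- \frac{1}{2} - -2\right) \frac{1}{17322} = \frac{47897}{45369} + 99 \left(- \frac{1}{2} + 2\right) \frac{1}{17322} = \frac{47897}{45369} + 99 \cdot \frac{3}{2} \cdot \frac{1}{17322} = \frac{47897}{45369} + \frac{297}{2} \cdot \frac{1}{17322} = \frac{47897}{45369} + \frac{99}{11548} = \frac{557606087}{523921212}$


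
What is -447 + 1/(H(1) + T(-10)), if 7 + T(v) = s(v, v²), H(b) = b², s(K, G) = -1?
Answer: -3130/7 ≈ -447.14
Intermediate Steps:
T(v) = -8 (T(v) = -7 - 1 = -8)
-447 + 1/(H(1) + T(-10)) = -447 + 1/(1² - 8) = -447 + 1/(1 - 8) = -447 + 1/(-7) = -447 - ⅐ = -3130/7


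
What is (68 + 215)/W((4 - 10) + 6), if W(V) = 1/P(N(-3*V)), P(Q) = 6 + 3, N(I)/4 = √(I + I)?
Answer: 2547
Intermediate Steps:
N(I) = 4*√2*√I (N(I) = 4*√(I + I) = 4*√(2*I) = 4*(√2*√I) = 4*√2*√I)
P(Q) = 9
W(V) = ⅑ (W(V) = 1/9 = ⅑)
(68 + 215)/W((4 - 10) + 6) = (68 + 215)/(⅑) = 283*9 = 2547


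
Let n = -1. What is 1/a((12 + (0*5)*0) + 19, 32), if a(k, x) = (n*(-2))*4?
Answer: ⅛ ≈ 0.12500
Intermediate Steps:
a(k, x) = 8 (a(k, x) = -1*(-2)*4 = 2*4 = 8)
1/a((12 + (0*5)*0) + 19, 32) = 1/8 = ⅛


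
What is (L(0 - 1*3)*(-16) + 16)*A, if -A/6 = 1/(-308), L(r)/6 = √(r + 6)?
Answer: 24/77 - 144*√3/77 ≈ -2.9275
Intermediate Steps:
L(r) = 6*√(6 + r) (L(r) = 6*√(r + 6) = 6*√(6 + r))
A = 3/154 (A = -6/(-308) = -6*(-1/308) = 3/154 ≈ 0.019481)
(L(0 - 1*3)*(-16) + 16)*A = ((6*√(6 + (0 - 1*3)))*(-16) + 16)*(3/154) = ((6*√(6 + (0 - 3)))*(-16) + 16)*(3/154) = ((6*√(6 - 3))*(-16) + 16)*(3/154) = ((6*√3)*(-16) + 16)*(3/154) = (-96*√3 + 16)*(3/154) = (16 - 96*√3)*(3/154) = 24/77 - 144*√3/77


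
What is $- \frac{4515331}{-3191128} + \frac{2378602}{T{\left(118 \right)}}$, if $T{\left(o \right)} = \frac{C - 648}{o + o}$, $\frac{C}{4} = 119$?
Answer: $- \frac{447834788981071}{137218504} \approx -3.2637 \cdot 10^{6}$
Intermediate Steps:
$C = 476$ ($C = 4 \cdot 119 = 476$)
$T{\left(o \right)} = - \frac{86}{o}$ ($T{\left(o \right)} = \frac{476 - 648}{o + o} = - \frac{172}{2 o} = - 172 \frac{1}{2 o} = - \frac{86}{o}$)
$- \frac{4515331}{-3191128} + \frac{2378602}{T{\left(118 \right)}} = - \frac{4515331}{-3191128} + \frac{2378602}{\left(-86\right) \frac{1}{118}} = \left(-4515331\right) \left(- \frac{1}{3191128}\right) + \frac{2378602}{\left(-86\right) \frac{1}{118}} = \frac{4515331}{3191128} + \frac{2378602}{- \frac{43}{59}} = \frac{4515331}{3191128} + 2378602 \left(- \frac{59}{43}\right) = \frac{4515331}{3191128} - \frac{140337518}{43} = - \frac{447834788981071}{137218504}$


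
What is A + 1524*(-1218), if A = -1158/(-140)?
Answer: -129935661/70 ≈ -1.8562e+6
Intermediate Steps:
A = 579/70 (A = -1158*(-1/140) = 579/70 ≈ 8.2714)
A + 1524*(-1218) = 579/70 + 1524*(-1218) = 579/70 - 1856232 = -129935661/70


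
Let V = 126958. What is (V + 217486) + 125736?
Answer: 470180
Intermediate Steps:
(V + 217486) + 125736 = (126958 + 217486) + 125736 = 344444 + 125736 = 470180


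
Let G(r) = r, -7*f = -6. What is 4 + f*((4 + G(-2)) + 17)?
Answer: 142/7 ≈ 20.286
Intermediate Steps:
f = 6/7 (f = -1/7*(-6) = 6/7 ≈ 0.85714)
4 + f*((4 + G(-2)) + 17) = 4 + 6*((4 - 2) + 17)/7 = 4 + 6*(2 + 17)/7 = 4 + (6/7)*19 = 4 + 114/7 = 142/7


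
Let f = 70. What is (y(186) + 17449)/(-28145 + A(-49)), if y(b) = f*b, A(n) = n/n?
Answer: -30469/28144 ≈ -1.0826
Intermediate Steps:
A(n) = 1
y(b) = 70*b
(y(186) + 17449)/(-28145 + A(-49)) = (70*186 + 17449)/(-28145 + 1) = (13020 + 17449)/(-28144) = 30469*(-1/28144) = -30469/28144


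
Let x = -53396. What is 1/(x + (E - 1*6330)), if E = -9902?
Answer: -1/69628 ≈ -1.4362e-5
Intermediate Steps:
1/(x + (E - 1*6330)) = 1/(-53396 + (-9902 - 1*6330)) = 1/(-53396 + (-9902 - 6330)) = 1/(-53396 - 16232) = 1/(-69628) = -1/69628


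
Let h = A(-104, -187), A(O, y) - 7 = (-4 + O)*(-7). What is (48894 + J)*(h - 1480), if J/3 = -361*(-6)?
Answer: -39716064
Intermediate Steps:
J = 6498 (J = 3*(-361*(-6)) = 3*2166 = 6498)
A(O, y) = 35 - 7*O (A(O, y) = 7 + (-4 + O)*(-7) = 7 + (28 - 7*O) = 35 - 7*O)
h = 763 (h = 35 - 7*(-104) = 35 + 728 = 763)
(48894 + J)*(h - 1480) = (48894 + 6498)*(763 - 1480) = 55392*(-717) = -39716064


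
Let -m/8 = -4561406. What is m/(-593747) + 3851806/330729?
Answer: -1397387957530/28052764509 ≈ -49.813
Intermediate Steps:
m = 36491248 (m = -8*(-4561406) = 36491248)
m/(-593747) + 3851806/330729 = 36491248/(-593747) + 3851806/330729 = 36491248*(-1/593747) + 3851806*(1/330729) = -36491248/593747 + 550258/47247 = -1397387957530/28052764509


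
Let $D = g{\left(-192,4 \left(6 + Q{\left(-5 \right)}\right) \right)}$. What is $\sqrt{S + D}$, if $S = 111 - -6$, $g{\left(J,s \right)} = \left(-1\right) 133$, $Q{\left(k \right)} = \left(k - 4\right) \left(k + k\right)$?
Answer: $4 i \approx 4.0 i$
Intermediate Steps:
$Q{\left(k \right)} = 2 k \left(-4 + k\right)$ ($Q{\left(k \right)} = \left(-4 + k\right) 2 k = 2 k \left(-4 + k\right)$)
$g{\left(J,s \right)} = -133$
$S = 117$ ($S = 111 + 6 = 117$)
$D = -133$
$\sqrt{S + D} = \sqrt{117 - 133} = \sqrt{-16} = 4 i$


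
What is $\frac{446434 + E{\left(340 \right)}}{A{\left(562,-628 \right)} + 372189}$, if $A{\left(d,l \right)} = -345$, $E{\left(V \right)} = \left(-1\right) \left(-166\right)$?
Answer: $\frac{10150}{8451} \approx 1.201$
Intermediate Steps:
$E{\left(V \right)} = 166$
$\frac{446434 + E{\left(340 \right)}}{A{\left(562,-628 \right)} + 372189} = \frac{446434 + 166}{-345 + 372189} = \frac{446600}{371844} = 446600 \cdot \frac{1}{371844} = \frac{10150}{8451}$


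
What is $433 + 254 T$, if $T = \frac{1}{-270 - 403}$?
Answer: $\frac{291155}{673} \approx 432.62$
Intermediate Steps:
$T = - \frac{1}{673}$ ($T = \frac{1}{-673} = - \frac{1}{673} \approx -0.0014859$)
$433 + 254 T = 433 + 254 \left(- \frac{1}{673}\right) = 433 - \frac{254}{673} = \frac{291155}{673}$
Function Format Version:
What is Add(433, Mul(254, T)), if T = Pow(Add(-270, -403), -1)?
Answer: Rational(291155, 673) ≈ 432.62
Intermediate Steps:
T = Rational(-1, 673) (T = Pow(-673, -1) = Rational(-1, 673) ≈ -0.0014859)
Add(433, Mul(254, T)) = Add(433, Mul(254, Rational(-1, 673))) = Add(433, Rational(-254, 673)) = Rational(291155, 673)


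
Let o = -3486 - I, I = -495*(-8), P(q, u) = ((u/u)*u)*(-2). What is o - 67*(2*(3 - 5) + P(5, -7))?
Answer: -8116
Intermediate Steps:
P(q, u) = -2*u (P(q, u) = (1*u)*(-2) = u*(-2) = -2*u)
I = 3960
o = -7446 (o = -3486 - 1*3960 = -3486 - 3960 = -7446)
o - 67*(2*(3 - 5) + P(5, -7)) = -7446 - 67*(2*(3 - 5) - 2*(-7)) = -7446 - 67*(2*(-2) + 14) = -7446 - 67*(-4 + 14) = -7446 - 67*10 = -7446 - 1*670 = -7446 - 670 = -8116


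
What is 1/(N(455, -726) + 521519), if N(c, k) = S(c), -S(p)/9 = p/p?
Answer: 1/521510 ≈ 1.9175e-6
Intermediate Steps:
S(p) = -9 (S(p) = -9*p/p = -9*1 = -9)
N(c, k) = -9
1/(N(455, -726) + 521519) = 1/(-9 + 521519) = 1/521510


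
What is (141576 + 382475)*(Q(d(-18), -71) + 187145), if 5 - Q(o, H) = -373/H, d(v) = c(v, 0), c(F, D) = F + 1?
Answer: 98073391537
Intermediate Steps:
c(F, D) = 1 + F
d(v) = 1 + v
Q(o, H) = 5 + 373/H (Q(o, H) = 5 - (-373)/H = 5 + 373/H)
(141576 + 382475)*(Q(d(-18), -71) + 187145) = (141576 + 382475)*((5 + 373/(-71)) + 187145) = 524051*((5 + 373*(-1/71)) + 187145) = 524051*((5 - 373/71) + 187145) = 524051*(-18/71 + 187145) = 524051*(13287277/71) = 98073391537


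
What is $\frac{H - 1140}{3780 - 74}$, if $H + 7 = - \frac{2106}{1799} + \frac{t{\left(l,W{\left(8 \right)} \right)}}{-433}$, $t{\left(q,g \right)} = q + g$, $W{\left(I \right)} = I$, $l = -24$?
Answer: $- \frac{894358263}{2886851702} \approx -0.3098$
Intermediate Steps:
$t{\left(q,g \right)} = g + q$
$H = - \frac{6335883}{778967}$ ($H = -7 - \left(\frac{2106}{1799} - \frac{8 - 24}{-433}\right) = -7 - \frac{883114}{778967} = - \frac{6335883}{778967} \approx -8.1337$)
$\frac{H - 1140}{3780 - 74} = \frac{- \frac{6335883}{778967} - 1140}{3780 - 74} = - \frac{894358263}{778967 \cdot 3706} = \left(- \frac{894358263}{778967}\right) \frac{1}{3706} = - \frac{894358263}{2886851702}$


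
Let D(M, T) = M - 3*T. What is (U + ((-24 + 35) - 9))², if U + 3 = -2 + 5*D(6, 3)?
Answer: 324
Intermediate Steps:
U = -20 (U = -3 + (-2 + 5*(6 - 3*3)) = -3 + (-2 + 5*(6 - 9)) = -3 + (-2 + 5*(-3)) = -3 + (-2 - 15) = -3 - 17 = -20)
(U + ((-24 + 35) - 9))² = (-20 + ((-24 + 35) - 9))² = (-20 + (11 - 9))² = (-20 + 2)² = (-18)² = 324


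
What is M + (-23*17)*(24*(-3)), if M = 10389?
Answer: 38541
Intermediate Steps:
M + (-23*17)*(24*(-3)) = 10389 + (-23*17)*(24*(-3)) = 10389 - 391*(-72) = 10389 + 28152 = 38541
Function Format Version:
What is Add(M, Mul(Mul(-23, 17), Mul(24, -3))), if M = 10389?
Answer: 38541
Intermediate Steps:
Add(M, Mul(Mul(-23, 17), Mul(24, -3))) = Add(10389, Mul(Mul(-23, 17), Mul(24, -3))) = Add(10389, Mul(-391, -72)) = Add(10389, 28152) = 38541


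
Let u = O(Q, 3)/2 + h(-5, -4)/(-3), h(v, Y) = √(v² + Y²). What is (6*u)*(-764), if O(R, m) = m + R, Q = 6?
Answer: -20628 + 1528*√41 ≈ -10844.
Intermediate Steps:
h(v, Y) = √(Y² + v²)
O(R, m) = R + m
u = 9/2 - √41/3 (u = (6 + 3)/2 + √((-4)² + (-5)²)/(-3) = 9*(½) + √(16 + 25)*(-⅓) = 9/2 + √41*(-⅓) = 9/2 - √41/3 ≈ 2.3656)
(6*u)*(-764) = (6*(9/2 - √41/3))*(-764) = (27 - 2*√41)*(-764) = -20628 + 1528*√41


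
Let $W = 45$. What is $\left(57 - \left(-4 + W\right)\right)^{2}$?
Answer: $256$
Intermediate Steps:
$\left(57 - \left(-4 + W\right)\right)^{2} = \left(57 + \left(4 - 45\right)\right)^{2} = \left(57 - 41\right)^{2} = 16^{2} = 256$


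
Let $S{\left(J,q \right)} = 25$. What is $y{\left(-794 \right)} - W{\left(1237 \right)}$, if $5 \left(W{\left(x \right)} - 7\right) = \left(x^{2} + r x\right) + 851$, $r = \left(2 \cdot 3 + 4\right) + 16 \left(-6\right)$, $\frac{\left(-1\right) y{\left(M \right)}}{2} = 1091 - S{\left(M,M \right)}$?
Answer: $- \frac{1435333}{5} \approx -2.8707 \cdot 10^{5}$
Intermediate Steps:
$y{\left(M \right)} = -2132$ ($y{\left(M \right)} = - 2 \left(1091 - 25\right) = \left(-2\right) 1066 = -2132$)
$r = -86$ ($r = \left(6 + 4\right) - 96 = 10 - 96 = -86$)
$W{\left(x \right)} = \frac{886}{5} - \frac{86 x}{5} + \frac{x^{2}}{5}$ ($W{\left(x \right)} = 7 + \frac{\left(x^{2} - 86 x\right) + 851}{5} = 7 + \frac{851 + x^{2} - 86 x}{5} = 7 + \left(\frac{851}{5} - \frac{86 x}{5} + \frac{x^{2}}{5}\right) = \frac{886}{5} - \frac{86 x}{5} + \frac{x^{2}}{5}$)
$y{\left(-794 \right)} - W{\left(1237 \right)} = -2132 - \left(\frac{886}{5} - \frac{106382}{5} + \frac{1237^{2}}{5}\right) = -2132 - \left(\frac{886}{5} - \frac{106382}{5} + \frac{1}{5} \cdot 1530169\right) = -2132 - \left(\frac{886}{5} - \frac{106382}{5} + \frac{1530169}{5}\right) = -2132 - \frac{1424673}{5} = - \frac{1435333}{5}$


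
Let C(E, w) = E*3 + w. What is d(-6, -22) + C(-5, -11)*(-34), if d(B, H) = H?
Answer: 862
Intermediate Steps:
C(E, w) = w + 3*E (C(E, w) = 3*E + w = w + 3*E)
d(-6, -22) + C(-5, -11)*(-34) = -22 + (-11 + 3*(-5))*(-34) = -22 + (-11 - 15)*(-34) = -22 - 26*(-34) = -22 + 884 = 862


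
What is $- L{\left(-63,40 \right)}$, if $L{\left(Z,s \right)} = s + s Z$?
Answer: $2480$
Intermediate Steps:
$L{\left(Z,s \right)} = s + Z s$
$- L{\left(-63,40 \right)} = - 40 \left(1 - 63\right) = - 40 \left(-62\right) = \left(-1\right) \left(-2480\right) = 2480$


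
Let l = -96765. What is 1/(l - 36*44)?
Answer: -1/98349 ≈ -1.0168e-5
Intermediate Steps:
1/(l - 36*44) = 1/(-96765 - 36*44) = 1/(-96765 - 1584) = 1/(-98349) = -1/98349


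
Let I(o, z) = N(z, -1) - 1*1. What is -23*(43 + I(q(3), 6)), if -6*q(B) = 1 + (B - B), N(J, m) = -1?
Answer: -943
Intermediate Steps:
q(B) = -⅙ (q(B) = -(1 + (B - B))/6 = -(1 + 0)/6 = -⅙*1 = -⅙)
I(o, z) = -2 (I(o, z) = -1 - 1*1 = -1 - 1 = -2)
-23*(43 + I(q(3), 6)) = -23*(43 - 2) = -23*41 = -943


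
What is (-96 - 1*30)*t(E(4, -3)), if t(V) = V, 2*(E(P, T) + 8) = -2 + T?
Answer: 1323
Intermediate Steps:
E(P, T) = -9 + T/2 (E(P, T) = -8 + (-2 + T)/2 = -8 + (-1 + T/2) = -9 + T/2)
(-96 - 1*30)*t(E(4, -3)) = (-96 - 1*30)*(-9 + (½)*(-3)) = (-96 - 30)*(-9 - 3/2) = -126*(-21/2) = 1323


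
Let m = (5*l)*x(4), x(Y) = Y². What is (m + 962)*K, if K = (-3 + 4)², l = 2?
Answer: 1122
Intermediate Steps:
m = 160 (m = (5*2)*4² = 10*16 = 160)
K = 1 (K = 1² = 1)
(m + 962)*K = (160 + 962)*1 = 1122*1 = 1122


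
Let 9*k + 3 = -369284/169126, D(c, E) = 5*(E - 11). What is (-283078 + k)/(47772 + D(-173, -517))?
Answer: -215441762557/34348475844 ≈ -6.2722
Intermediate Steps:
D(c, E) = -55 + 5*E (D(c, E) = 5*(-11 + E) = -55 + 5*E)
k = -438331/761067 (k = -1/3 + (-369284/169126)/9 = -1/3 + (-369284*1/169126)/9 = -1/3 + (1/9)*(-184642/84563) = -1/3 - 184642/761067 = -438331/761067 ≈ -0.57594)
(-283078 + k)/(47772 + D(-173, -517)) = (-283078 - 438331/761067)/(47772 + (-55 + 5*(-517))) = -215441762557/(761067*(47772 + (-55 - 2585))) = -215441762557/(761067*(47772 - 2640)) = -215441762557/761067/45132 = -215441762557/761067*1/45132 = -215441762557/34348475844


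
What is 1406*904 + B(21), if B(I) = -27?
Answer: 1270997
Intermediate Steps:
1406*904 + B(21) = 1406*904 - 27 = 1271024 - 27 = 1270997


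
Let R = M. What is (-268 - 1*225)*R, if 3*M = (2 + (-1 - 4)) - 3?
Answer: 986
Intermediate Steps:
M = -2 (M = ((2 + (-1 - 4)) - 3)/3 = ((2 - 5) - 3)/3 = (-3 - 3)/3 = (1/3)*(-6) = -2)
R = -2
(-268 - 1*225)*R = (-268 - 1*225)*(-2) = (-268 - 225)*(-2) = -493*(-2) = 986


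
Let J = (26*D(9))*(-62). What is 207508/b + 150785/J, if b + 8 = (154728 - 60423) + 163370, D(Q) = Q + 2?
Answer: -35172786739/4568951244 ≈ -7.6982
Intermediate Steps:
D(Q) = 2 + Q
J = -17732 (J = (26*(2 + 9))*(-62) = (26*11)*(-62) = 286*(-62) = -17732)
b = 257667 (b = -8 + ((154728 - 60423) + 163370) = -8 + (94305 + 163370) = -8 + 257675 = 257667)
207508/b + 150785/J = 207508/257667 + 150785/(-17732) = 207508*(1/257667) + 150785*(-1/17732) = 207508/257667 - 150785/17732 = -35172786739/4568951244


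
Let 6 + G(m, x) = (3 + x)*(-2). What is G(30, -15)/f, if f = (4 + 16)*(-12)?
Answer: -3/40 ≈ -0.075000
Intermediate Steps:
G(m, x) = -12 - 2*x (G(m, x) = -6 + (3 + x)*(-2) = -6 + (-6 - 2*x) = -12 - 2*x)
f = -240 (f = 20*(-12) = -240)
G(30, -15)/f = (-12 - 2*(-15))/(-240) = (-12 + 30)*(-1/240) = 18*(-1/240) = -3/40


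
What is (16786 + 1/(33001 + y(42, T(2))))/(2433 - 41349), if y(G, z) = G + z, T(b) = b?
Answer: -554693371/1285979220 ≈ -0.43134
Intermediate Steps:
(16786 + 1/(33001 + y(42, T(2))))/(2433 - 41349) = (16786 + 1/(33001 + (42 + 2)))/(2433 - 41349) = (16786 + 1/(33001 + 44))/(-38916) = (16786 + 1/33045)*(-1/38916) = (554693371/33045)*(-1/38916) = -554693371/1285979220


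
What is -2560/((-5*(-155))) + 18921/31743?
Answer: -4439887/1640055 ≈ -2.7072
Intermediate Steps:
-2560/((-5*(-155))) + 18921/31743 = -2560/775 + 18921*(1/31743) = -2560*1/775 + 6307/10581 = -512/155 + 6307/10581 = -4439887/1640055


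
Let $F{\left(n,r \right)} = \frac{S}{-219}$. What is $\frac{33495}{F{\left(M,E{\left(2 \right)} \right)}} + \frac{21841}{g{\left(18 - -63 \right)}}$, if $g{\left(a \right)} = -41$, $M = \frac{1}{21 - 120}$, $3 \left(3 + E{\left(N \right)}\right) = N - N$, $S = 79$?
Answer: $- \frac{302477044}{3239} \approx -93386.0$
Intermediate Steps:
$E{\left(N \right)} = -3$ ($E{\left(N \right)} = -3 + \frac{N - N}{3} = -3 + \frac{1}{3} \cdot 0 = -3 + 0 = -3$)
$M = - \frac{1}{99}$ ($M = \frac{1}{-99} = - \frac{1}{99} \approx -0.010101$)
$F{\left(n,r \right)} = - \frac{79}{219}$ ($F{\left(n,r \right)} = \frac{79}{-219} = 79 \left(- \frac{1}{219}\right) = - \frac{79}{219}$)
$\frac{33495}{F{\left(M,E{\left(2 \right)} \right)}} + \frac{21841}{g{\left(18 - -63 \right)}} = \frac{33495}{- \frac{79}{219}} + \frac{21841}{-41} = 33495 \left(- \frac{219}{79}\right) + 21841 \left(- \frac{1}{41}\right) = - \frac{7335405}{79} - \frac{21841}{41} = - \frac{302477044}{3239}$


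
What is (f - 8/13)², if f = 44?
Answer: 318096/169 ≈ 1882.2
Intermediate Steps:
(f - 8/13)² = (44 - 8/13)² = (564/13)² = 318096/169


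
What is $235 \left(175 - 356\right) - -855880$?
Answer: $813345$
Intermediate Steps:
$235 \left(175 - 356\right) - -855880 = 235 \left(175 - 356\right) + 855880 = 235 \left(-181\right) + 855880 = -42535 + 855880 = 813345$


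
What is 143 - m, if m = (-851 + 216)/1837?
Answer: 263326/1837 ≈ 143.35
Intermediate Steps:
m = -635/1837 (m = -635*1/1837 = -635/1837 ≈ -0.34567)
143 - m = 143 - 1*(-635/1837) = 143 + 635/1837 = 263326/1837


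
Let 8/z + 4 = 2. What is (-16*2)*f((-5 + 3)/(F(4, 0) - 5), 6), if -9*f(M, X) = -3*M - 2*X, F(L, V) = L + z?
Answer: -704/15 ≈ -46.933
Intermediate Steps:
z = -4 (z = 8/(-4 + 2) = 8/(-2) = 8*(-1/2) = -4)
F(L, V) = -4 + L (F(L, V) = L - 4 = -4 + L)
f(M, X) = M/3 + 2*X/9 (f(M, X) = -(-3*M - 2*X)/9 = M/3 + 2*X/9)
(-16*2)*f((-5 + 3)/(F(4, 0) - 5), 6) = (-16*2)*(((-5 + 3)/((-4 + 4) - 5))/3 + (2/9)*6) = -32*((-2/(0 - 5))/3 + 4/3) = -32*((-2/(-5))/3 + 4/3) = -32*((-2*(-1/5))/3 + 4/3) = -32*((1/3)*(2/5) + 4/3) = -32*(2/15 + 4/3) = -32*22/15 = -704/15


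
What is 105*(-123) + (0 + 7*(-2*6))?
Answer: -12999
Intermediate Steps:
105*(-123) + (0 + 7*(-2*6)) = -12915 + (0 + 7*(-12)) = -12915 + (0 - 84) = -12915 - 84 = -12999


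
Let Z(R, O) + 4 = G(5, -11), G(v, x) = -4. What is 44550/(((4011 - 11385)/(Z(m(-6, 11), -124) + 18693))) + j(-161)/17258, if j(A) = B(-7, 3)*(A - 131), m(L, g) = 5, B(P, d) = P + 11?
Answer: -1197154740361/10605041 ≈ -1.1289e+5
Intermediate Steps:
B(P, d) = 11 + P
Z(R, O) = -8 (Z(R, O) = -4 - 4 = -8)
j(A) = -524 + 4*A (j(A) = (11 - 7)*(A - 131) = 4*(-131 + A) = -524 + 4*A)
44550/(((4011 - 11385)/(Z(m(-6, 11), -124) + 18693))) + j(-161)/17258 = 44550/(((4011 - 11385)/(-8 + 18693))) + (-524 + 4*(-161))/17258 = 44550/((-7374/18685)) + (-524 - 644)*(1/17258) = 44550/((-7374*1/18685)) - 1168*1/17258 = 44550/(-7374/18685) - 584/8629 = 44550*(-18685/7374) - 584/8629 = -138736125/1229 - 584/8629 = -1197154740361/10605041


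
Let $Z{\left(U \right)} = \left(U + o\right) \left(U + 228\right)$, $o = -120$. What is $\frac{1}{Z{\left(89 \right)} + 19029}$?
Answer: $\frac{1}{9202} \approx 0.00010867$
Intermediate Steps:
$Z{\left(U \right)} = \left(-120 + U\right) \left(228 + U\right)$ ($Z{\left(U \right)} = \left(U - 120\right) \left(U + 228\right) = \left(-120 + U\right) \left(228 + U\right)$)
$\frac{1}{Z{\left(89 \right)} + 19029} = \frac{1}{\left(-27360 + 89^{2} + 108 \cdot 89\right) + 19029} = \frac{1}{\left(-27360 + 7921 + 9612\right) + 19029} = \frac{1}{-9827 + 19029} = \frac{1}{9202}$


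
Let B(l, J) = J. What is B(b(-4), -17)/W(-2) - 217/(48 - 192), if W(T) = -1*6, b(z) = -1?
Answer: 625/144 ≈ 4.3403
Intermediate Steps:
W(T) = -6
B(b(-4), -17)/W(-2) - 217/(48 - 192) = -17/(-6) - 217/(48 - 192) = -17*(-⅙) - 217/(-144) = 17/6 - 217*(-1/144) = 17/6 + 217/144 = 625/144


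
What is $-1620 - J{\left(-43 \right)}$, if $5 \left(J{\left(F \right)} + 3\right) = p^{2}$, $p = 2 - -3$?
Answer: $-1622$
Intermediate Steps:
$p = 5$ ($p = 2 + 3 = 5$)
$J{\left(F \right)} = 2$ ($J{\left(F \right)} = -3 + \frac{5^{2}}{5} = -3 + \frac{1}{5} \cdot 25 = -3 + 5 = 2$)
$-1620 - J{\left(-43 \right)} = -1620 - 2 = -1622$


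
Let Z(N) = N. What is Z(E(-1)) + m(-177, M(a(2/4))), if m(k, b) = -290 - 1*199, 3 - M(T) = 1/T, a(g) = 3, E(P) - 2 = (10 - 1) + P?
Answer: -479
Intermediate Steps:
E(P) = 11 + P (E(P) = 2 + ((10 - 1) + P) = 2 + (9 + P) = 11 + P)
M(T) = 3 - 1/T
m(k, b) = -489 (m(k, b) = -290 - 199 = -489)
Z(E(-1)) + m(-177, M(a(2/4))) = (11 - 1) - 489 = 10 - 489 = -479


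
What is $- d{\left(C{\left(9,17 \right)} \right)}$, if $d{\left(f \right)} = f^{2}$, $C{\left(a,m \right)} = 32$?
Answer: $-1024$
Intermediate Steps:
$- d{\left(C{\left(9,17 \right)} \right)} = - 32^{2} = \left(-1\right) 1024 = -1024$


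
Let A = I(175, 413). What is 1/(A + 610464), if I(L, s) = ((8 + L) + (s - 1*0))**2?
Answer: 1/965680 ≈ 1.0355e-6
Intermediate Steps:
I(L, s) = (8 + L + s)**2 (I(L, s) = ((8 + L) + (s + 0))**2 = ((8 + L) + s)**2 = (8 + L + s)**2)
A = 355216 (A = (8 + 175 + 413)**2 = 596**2 = 355216)
1/(A + 610464) = 1/(355216 + 610464) = 1/965680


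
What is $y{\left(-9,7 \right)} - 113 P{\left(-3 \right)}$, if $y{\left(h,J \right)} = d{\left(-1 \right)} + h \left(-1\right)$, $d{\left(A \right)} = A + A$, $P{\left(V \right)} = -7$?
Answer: $798$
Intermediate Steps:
$d{\left(A \right)} = 2 A$
$y{\left(h,J \right)} = -2 - h$ ($y{\left(h,J \right)} = 2 \left(-1\right) + h \left(-1\right) = -2 - h$)
$y{\left(-9,7 \right)} - 113 P{\left(-3 \right)} = \left(-2 - -9\right) - -791 = \left(-2 + 9\right) + 791 = 7 + 791 = 798$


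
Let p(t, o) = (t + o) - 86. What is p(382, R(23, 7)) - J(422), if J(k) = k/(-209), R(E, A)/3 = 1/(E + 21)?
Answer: 249201/836 ≈ 298.09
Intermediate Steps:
R(E, A) = 3/(21 + E) (R(E, A) = 3/(E + 21) = 3/(21 + E))
p(t, o) = -86 + o + t (p(t, o) = (o + t) - 86 = -86 + o + t)
J(k) = -k/209 (J(k) = k*(-1/209) = -k/209)
p(382, R(23, 7)) - J(422) = (-86 + 3/(21 + 23) + 382) - (-1)*422/209 = (-86 + 3/44 + 382) - 1*(-422/209) = (-86 + 3*(1/44) + 382) + 422/209 = (-86 + 3/44 + 382) + 422/209 = 13027/44 + 422/209 = 249201/836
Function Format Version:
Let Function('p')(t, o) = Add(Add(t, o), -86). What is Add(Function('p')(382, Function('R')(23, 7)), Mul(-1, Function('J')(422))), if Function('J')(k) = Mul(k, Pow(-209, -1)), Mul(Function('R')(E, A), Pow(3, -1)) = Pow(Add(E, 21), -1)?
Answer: Rational(249201, 836) ≈ 298.09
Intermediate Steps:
Function('R')(E, A) = Mul(3, Pow(Add(21, E), -1)) (Function('R')(E, A) = Mul(3, Pow(Add(E, 21), -1)) = Mul(3, Pow(Add(21, E), -1)))
Function('p')(t, o) = Add(-86, o, t) (Function('p')(t, o) = Add(Add(o, t), -86) = Add(-86, o, t))
Function('J')(k) = Mul(Rational(-1, 209), k) (Function('J')(k) = Mul(k, Rational(-1, 209)) = Mul(Rational(-1, 209), k))
Add(Function('p')(382, Function('R')(23, 7)), Mul(-1, Function('J')(422))) = Add(Add(-86, Mul(3, Pow(Add(21, 23), -1)), 382), Mul(-1, Mul(Rational(-1, 209), 422))) = Add(Add(-86, Mul(3, Pow(44, -1)), 382), Mul(-1, Rational(-422, 209))) = Add(Add(-86, Mul(3, Rational(1, 44)), 382), Rational(422, 209)) = Add(Add(-86, Rational(3, 44), 382), Rational(422, 209)) = Add(Rational(13027, 44), Rational(422, 209)) = Rational(249201, 836)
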